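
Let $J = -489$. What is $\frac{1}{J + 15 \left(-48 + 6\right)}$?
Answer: $- \frac{1}{1119} \approx -0.00089366$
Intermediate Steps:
$\frac{1}{J + 15 \left(-48 + 6\right)} = \frac{1}{-489 + 15 \left(-48 + 6\right)} = \frac{1}{-489 + 15 \left(-42\right)} = \frac{1}{-489 - 630} = \frac{1}{-1119} = - \frac{1}{1119}$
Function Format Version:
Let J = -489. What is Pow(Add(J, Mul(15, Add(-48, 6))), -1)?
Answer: Rational(-1, 1119) ≈ -0.00089366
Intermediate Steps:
Pow(Add(J, Mul(15, Add(-48, 6))), -1) = Pow(Add(-489, Mul(15, Add(-48, 6))), -1) = Pow(Add(-489, Mul(15, -42)), -1) = Pow(Add(-489, -630), -1) = Pow(-1119, -1) = Rational(-1, 1119)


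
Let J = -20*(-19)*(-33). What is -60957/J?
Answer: 20319/4180 ≈ 4.8610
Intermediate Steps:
J = -12540 (J = 380*(-33) = -12540)
-60957/J = -60957/(-12540) = -60957*(-1/12540) = 20319/4180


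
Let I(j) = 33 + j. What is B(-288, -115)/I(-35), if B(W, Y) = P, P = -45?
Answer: 45/2 ≈ 22.500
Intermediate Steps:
B(W, Y) = -45
B(-288, -115)/I(-35) = -45/(33 - 35) = -45/(-2) = -45*(-1/2) = 45/2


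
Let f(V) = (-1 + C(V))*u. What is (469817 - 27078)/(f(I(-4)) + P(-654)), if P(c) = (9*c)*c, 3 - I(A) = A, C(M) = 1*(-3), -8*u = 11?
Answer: 885478/7698899 ≈ 0.11501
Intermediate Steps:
u = -11/8 (u = -⅛*11 = -11/8 ≈ -1.3750)
C(M) = -3
I(A) = 3 - A
f(V) = 11/2 (f(V) = (-1 - 3)*(-11/8) = -4*(-11/8) = 11/2)
P(c) = 9*c²
(469817 - 27078)/(f(I(-4)) + P(-654)) = (469817 - 27078)/(11/2 + 9*(-654)²) = 442739/(11/2 + 9*427716) = 442739/(11/2 + 3849444) = 442739/(7698899/2) = 442739*(2/7698899) = 885478/7698899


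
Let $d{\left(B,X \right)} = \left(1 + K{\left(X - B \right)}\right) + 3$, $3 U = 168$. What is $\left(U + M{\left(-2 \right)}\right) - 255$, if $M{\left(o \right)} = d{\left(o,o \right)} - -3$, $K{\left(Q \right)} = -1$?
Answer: $-193$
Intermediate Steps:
$U = 56$ ($U = \frac{1}{3} \cdot 168 = 56$)
$d{\left(B,X \right)} = 3$ ($d{\left(B,X \right)} = \left(1 - 1\right) + 3 = 0 + 3 = 3$)
$M{\left(o \right)} = 6$ ($M{\left(o \right)} = 3 - -3 = 3 + 3 = 6$)
$\left(U + M{\left(-2 \right)}\right) - 255 = \left(56 + 6\right) - 255 = 62 - 255 = -193$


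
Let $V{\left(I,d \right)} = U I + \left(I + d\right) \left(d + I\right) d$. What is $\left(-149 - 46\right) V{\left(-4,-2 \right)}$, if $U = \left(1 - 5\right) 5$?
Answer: $-1560$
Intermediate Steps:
$U = -20$ ($U = \left(-4\right) 5 = -20$)
$V{\left(I,d \right)} = - 20 I + d \left(I + d\right)^{2}$ ($V{\left(I,d \right)} = - 20 I + \left(I + d\right) \left(d + I\right) d = - 20 I + \left(I + d\right) \left(I + d\right) d = - 20 I + \left(I + d\right)^{2} d = - 20 I + d \left(I + d\right)^{2}$)
$\left(-149 - 46\right) V{\left(-4,-2 \right)} = \left(-149 - 46\right) \left(\left(-20\right) \left(-4\right) - 2 \left(-4 - 2\right)^{2}\right) = \left(-149 - 46\right) \left(80 - 2 \left(-6\right)^{2}\right) = \left(-149 - 46\right) \left(80 - 72\right) = - 195 \left(80 - 72\right) = \left(-195\right) 8 = -1560$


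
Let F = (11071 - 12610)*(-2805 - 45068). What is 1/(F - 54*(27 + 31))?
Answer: 1/73673415 ≈ 1.3573e-8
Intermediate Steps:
F = 73676547 (F = -1539*(-47873) = 73676547)
1/(F - 54*(27 + 31)) = 1/(73676547 - 54*(27 + 31)) = 1/(73676547 - 54*58) = 1/(73676547 - 3132) = 1/73673415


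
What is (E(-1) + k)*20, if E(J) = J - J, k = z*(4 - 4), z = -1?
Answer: 0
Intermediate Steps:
k = 0 (k = -(4 - 4) = -1*0 = 0)
E(J) = 0
(E(-1) + k)*20 = (0 + 0)*20 = 0*20 = 0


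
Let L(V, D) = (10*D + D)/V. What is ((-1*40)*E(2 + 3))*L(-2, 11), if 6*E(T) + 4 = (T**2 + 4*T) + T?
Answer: 55660/3 ≈ 18553.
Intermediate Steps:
L(V, D) = 11*D/V (L(V, D) = (11*D)/V = 11*D/V)
E(T) = -2/3 + T**2/6 + 5*T/6 (E(T) = -2/3 + ((T**2 + 4*T) + T)/6 = -2/3 + (T**2 + 5*T)/6 = -2/3 + (T**2/6 + 5*T/6) = -2/3 + T**2/6 + 5*T/6)
((-1*40)*E(2 + 3))*L(-2, 11) = ((-1*40)*(-2/3 + (2 + 3)**2/6 + 5*(2 + 3)/6))*(11*11/(-2)) = (-40*(-2/3 + (1/6)*5**2 + (5/6)*5))*(11*11*(-1/2)) = -40*(-2/3 + (1/6)*25 + 25/6)*(-121/2) = -40*(-2/3 + 25/6 + 25/6)*(-121/2) = -40*23/3*(-121/2) = -920/3*(-121/2) = 55660/3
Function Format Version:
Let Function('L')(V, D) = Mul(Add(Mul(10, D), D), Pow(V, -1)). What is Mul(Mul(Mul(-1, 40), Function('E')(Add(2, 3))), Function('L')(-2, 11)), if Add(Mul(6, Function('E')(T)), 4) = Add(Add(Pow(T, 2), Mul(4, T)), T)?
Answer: Rational(55660, 3) ≈ 18553.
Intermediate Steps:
Function('L')(V, D) = Mul(11, D, Pow(V, -1)) (Function('L')(V, D) = Mul(Mul(11, D), Pow(V, -1)) = Mul(11, D, Pow(V, -1)))
Function('E')(T) = Add(Rational(-2, 3), Mul(Rational(1, 6), Pow(T, 2)), Mul(Rational(5, 6), T)) (Function('E')(T) = Add(Rational(-2, 3), Mul(Rational(1, 6), Add(Add(Pow(T, 2), Mul(4, T)), T))) = Add(Rational(-2, 3), Mul(Rational(1, 6), Add(Pow(T, 2), Mul(5, T)))) = Add(Rational(-2, 3), Add(Mul(Rational(1, 6), Pow(T, 2)), Mul(Rational(5, 6), T))) = Add(Rational(-2, 3), Mul(Rational(1, 6), Pow(T, 2)), Mul(Rational(5, 6), T)))
Mul(Mul(Mul(-1, 40), Function('E')(Add(2, 3))), Function('L')(-2, 11)) = Mul(Mul(Mul(-1, 40), Add(Rational(-2, 3), Mul(Rational(1, 6), Pow(Add(2, 3), 2)), Mul(Rational(5, 6), Add(2, 3)))), Mul(11, 11, Pow(-2, -1))) = Mul(Mul(-40, Add(Rational(-2, 3), Mul(Rational(1, 6), Pow(5, 2)), Mul(Rational(5, 6), 5))), Mul(11, 11, Rational(-1, 2))) = Mul(Mul(-40, Add(Rational(-2, 3), Mul(Rational(1, 6), 25), Rational(25, 6))), Rational(-121, 2)) = Mul(Mul(-40, Add(Rational(-2, 3), Rational(25, 6), Rational(25, 6))), Rational(-121, 2)) = Mul(Mul(-40, Rational(23, 3)), Rational(-121, 2)) = Mul(Rational(-920, 3), Rational(-121, 2)) = Rational(55660, 3)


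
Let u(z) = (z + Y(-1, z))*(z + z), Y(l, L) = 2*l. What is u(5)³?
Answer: 27000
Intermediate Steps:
u(z) = 2*z*(-2 + z) (u(z) = (z + 2*(-1))*(z + z) = (z - 2)*(2*z) = (-2 + z)*(2*z) = 2*z*(-2 + z))
u(5)³ = (2*5*(-2 + 5))³ = (2*5*3)³ = 30³ = 27000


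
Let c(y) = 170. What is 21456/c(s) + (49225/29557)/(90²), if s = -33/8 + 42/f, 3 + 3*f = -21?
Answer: 9339683279/73999980 ≈ 126.21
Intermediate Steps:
f = -8 (f = -1 + (⅓)*(-21) = -1 - 7 = -8)
s = -75/8 (s = -33/8 + 42/(-8) = -33*⅛ + 42*(-⅛) = -33/8 - 21/4 = -75/8 ≈ -9.3750)
21456/c(s) + (49225/29557)/(90²) = 21456/170 + (49225/29557)/(90²) = 21456*(1/170) + (49225*(1/29557))/8100 = 10728/85 + (4475/2687)*(1/8100) = 10728/85 + 179/870588 = 9339683279/73999980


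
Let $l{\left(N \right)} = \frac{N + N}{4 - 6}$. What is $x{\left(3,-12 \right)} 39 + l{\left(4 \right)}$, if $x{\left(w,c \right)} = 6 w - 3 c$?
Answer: $2102$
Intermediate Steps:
$x{\left(w,c \right)} = - 3 c + 6 w$
$l{\left(N \right)} = - N$ ($l{\left(N \right)} = \frac{2 N}{-2} = 2 N \left(- \frac{1}{2}\right) = - N$)
$x{\left(3,-12 \right)} 39 + l{\left(4 \right)} = \left(\left(-3\right) \left(-12\right) + 6 \cdot 3\right) 39 - 4 = \left(36 + 18\right) 39 - 4 = 54 \cdot 39 - 4 = 2106 - 4 = 2102$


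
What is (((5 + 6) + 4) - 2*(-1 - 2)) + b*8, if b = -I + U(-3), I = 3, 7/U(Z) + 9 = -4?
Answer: -95/13 ≈ -7.3077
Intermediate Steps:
U(Z) = -7/13 (U(Z) = 7/(-9 - 4) = 7/(-13) = 7*(-1/13) = -7/13)
b = -46/13 (b = -1*3 - 7/13 = -3 - 7/13 = -46/13 ≈ -3.5385)
(((5 + 6) + 4) - 2*(-1 - 2)) + b*8 = (((5 + 6) + 4) - 2*(-1 - 2)) - 46/13*8 = ((11 + 4) - 2*(-3)) - 368/13 = (15 + 6) - 368/13 = 21 - 368/13 = -95/13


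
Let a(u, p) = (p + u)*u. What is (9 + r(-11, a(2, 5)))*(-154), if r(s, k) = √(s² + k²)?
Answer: -1386 - 154*√317 ≈ -4127.9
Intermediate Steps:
a(u, p) = u*(p + u)
r(s, k) = √(k² + s²)
(9 + r(-11, a(2, 5)))*(-154) = (9 + √((2*(5 + 2))² + (-11)²))*(-154) = (9 + √((2*7)² + 121))*(-154) = (9 + √(14² + 121))*(-154) = (9 + √(196 + 121))*(-154) = (9 + √317)*(-154) = -1386 - 154*√317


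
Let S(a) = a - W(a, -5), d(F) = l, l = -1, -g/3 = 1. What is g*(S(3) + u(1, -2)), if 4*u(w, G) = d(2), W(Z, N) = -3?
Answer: -69/4 ≈ -17.250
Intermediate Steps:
g = -3 (g = -3*1 = -3)
d(F) = -1
u(w, G) = -¼ (u(w, G) = (¼)*(-1) = -¼)
S(a) = 3 + a (S(a) = a - 1*(-3) = a + 3 = 3 + a)
g*(S(3) + u(1, -2)) = -3*((3 + 3) - ¼) = -3*(6 - ¼) = -3*23/4 = -69/4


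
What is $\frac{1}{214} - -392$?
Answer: $\frac{83889}{214} \approx 392.0$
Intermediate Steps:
$\frac{1}{214} - -392 = \frac{1}{214} + 392 = \frac{83889}{214}$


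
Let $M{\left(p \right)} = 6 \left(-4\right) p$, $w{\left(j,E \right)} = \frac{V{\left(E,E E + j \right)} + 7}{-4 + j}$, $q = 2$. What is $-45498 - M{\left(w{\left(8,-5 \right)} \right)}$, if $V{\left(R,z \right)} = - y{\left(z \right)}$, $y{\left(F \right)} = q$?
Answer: $-45468$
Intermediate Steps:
$y{\left(F \right)} = 2$
$V{\left(R,z \right)} = -2$ ($V{\left(R,z \right)} = \left(-1\right) 2 = -2$)
$w{\left(j,E \right)} = \frac{5}{-4 + j}$ ($w{\left(j,E \right)} = \frac{-2 + 7}{-4 + j} = \frac{5}{-4 + j}$)
$M{\left(p \right)} = - 24 p$
$-45498 - M{\left(w{\left(8,-5 \right)} \right)} = -45498 - - 24 \frac{5}{-4 + 8} = -45498 - - 24 \cdot \frac{5}{4} = -45498 - - 24 \cdot 5 \cdot \frac{1}{4} = -45498 - \left(-24\right) \frac{5}{4} = -45498 - -30 = -45498 + 30 = -45468$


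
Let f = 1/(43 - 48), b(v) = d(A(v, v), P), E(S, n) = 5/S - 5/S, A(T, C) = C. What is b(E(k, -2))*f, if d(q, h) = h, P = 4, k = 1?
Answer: -⅘ ≈ -0.80000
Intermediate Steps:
E(S, n) = 0
b(v) = 4
f = -⅕ (f = 1/(-5) = -⅕ ≈ -0.20000)
b(E(k, -2))*f = 4*(-⅕) = -⅘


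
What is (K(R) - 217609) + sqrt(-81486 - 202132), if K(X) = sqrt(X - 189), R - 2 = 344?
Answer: -217609 + sqrt(157) + I*sqrt(283618) ≈ -2.176e+5 + 532.56*I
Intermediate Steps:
R = 346 (R = 2 + 344 = 346)
K(X) = sqrt(-189 + X)
(K(R) - 217609) + sqrt(-81486 - 202132) = (sqrt(-189 + 346) - 217609) + sqrt(-81486 - 202132) = (sqrt(157) - 217609) + sqrt(-283618) = (-217609 + sqrt(157)) + I*sqrt(283618) = -217609 + sqrt(157) + I*sqrt(283618)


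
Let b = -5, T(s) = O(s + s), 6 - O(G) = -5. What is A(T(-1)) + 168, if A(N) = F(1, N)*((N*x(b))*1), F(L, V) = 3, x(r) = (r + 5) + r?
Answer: 3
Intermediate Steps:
O(G) = 11 (O(G) = 6 - 1*(-5) = 6 + 5 = 11)
T(s) = 11
x(r) = 5 + 2*r (x(r) = (5 + r) + r = 5 + 2*r)
A(N) = -15*N (A(N) = 3*((N*(5 + 2*(-5)))*1) = 3*((N*(5 - 10))*1) = 3*((N*(-5))*1) = 3*(-5*N*1) = 3*(-5*N) = -15*N)
A(T(-1)) + 168 = -15*11 + 168 = -165 + 168 = 3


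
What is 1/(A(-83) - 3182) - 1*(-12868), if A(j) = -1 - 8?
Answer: 41061787/3191 ≈ 12868.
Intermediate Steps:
A(j) = -9
1/(A(-83) - 3182) - 1*(-12868) = 1/(-9 - 3182) - 1*(-12868) = 1/(-3191) + 12868 = -1/3191 + 12868 = 41061787/3191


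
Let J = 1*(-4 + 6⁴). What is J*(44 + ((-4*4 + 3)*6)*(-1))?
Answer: 157624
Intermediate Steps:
J = 1292 (J = 1*(-4 + 1296) = 1*1292 = 1292)
J*(44 + ((-4*4 + 3)*6)*(-1)) = 1292*(44 + ((-4*4 + 3)*6)*(-1)) = 1292*(44 + ((-16 + 3)*6)*(-1)) = 1292*(44 - 13*6*(-1)) = 1292*(44 - 78*(-1)) = 1292*(44 + 78) = 1292*122 = 157624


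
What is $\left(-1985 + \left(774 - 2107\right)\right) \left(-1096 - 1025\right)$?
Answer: $7037478$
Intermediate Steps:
$\left(-1985 + \left(774 - 2107\right)\right) \left(-1096 - 1025\right) = \left(-1985 - 1333\right) \left(-2121\right) = \left(-3318\right) \left(-2121\right) = 7037478$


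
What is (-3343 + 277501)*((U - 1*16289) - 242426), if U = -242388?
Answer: -137381396274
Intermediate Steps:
(-3343 + 277501)*((U - 1*16289) - 242426) = (-3343 + 277501)*((-242388 - 1*16289) - 242426) = 274158*((-242388 - 16289) - 242426) = 274158*(-258677 - 242426) = 274158*(-501103) = -137381396274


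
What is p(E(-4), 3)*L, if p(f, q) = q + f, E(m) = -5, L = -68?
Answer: 136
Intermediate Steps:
p(f, q) = f + q
p(E(-4), 3)*L = (-5 + 3)*(-68) = -2*(-68) = 136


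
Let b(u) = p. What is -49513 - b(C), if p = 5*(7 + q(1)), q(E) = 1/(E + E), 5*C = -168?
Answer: -99101/2 ≈ -49551.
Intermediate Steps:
C = -168/5 (C = (1/5)*(-168) = -168/5 ≈ -33.600)
q(E) = 1/(2*E)
p = 75/2 (p = 5*(7 + (1/2)/1) = 5*(7 + (1/2)*1) = 5*(7 + 1/2) = 5*(15/2) = 75/2 ≈ 37.500)
b(u) = 75/2
-49513 - b(C) = -49513 - 1*75/2 = -49513 - 75/2 = -99101/2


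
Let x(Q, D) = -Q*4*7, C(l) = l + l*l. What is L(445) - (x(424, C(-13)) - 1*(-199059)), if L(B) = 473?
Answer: -186714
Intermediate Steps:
C(l) = l + l²
x(Q, D) = -28*Q (x(Q, D) = -4*Q*7 = -28*Q)
L(445) - (x(424, C(-13)) - 1*(-199059)) = 473 - (-28*424 - 1*(-199059)) = 473 - (-11872 + 199059) = 473 - 1*187187 = 473 - 187187 = -186714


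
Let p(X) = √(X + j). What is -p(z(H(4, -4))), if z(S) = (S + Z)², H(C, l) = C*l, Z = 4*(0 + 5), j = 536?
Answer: -2*√138 ≈ -23.495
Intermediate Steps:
Z = 20 (Z = 4*5 = 20)
z(S) = (20 + S)² (z(S) = (S + 20)² = (20 + S)²)
p(X) = √(536 + X) (p(X) = √(X + 536) = √(536 + X))
-p(z(H(4, -4))) = -√(536 + (20 + 4*(-4))²) = -√(536 + (20 - 16)²) = -√(536 + 4²) = -√(536 + 16) = -√552 = -2*√138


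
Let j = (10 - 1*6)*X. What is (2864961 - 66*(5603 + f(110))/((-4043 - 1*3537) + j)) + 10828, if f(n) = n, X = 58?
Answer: 960530665/334 ≈ 2.8758e+6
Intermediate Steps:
j = 232 (j = (10 - 1*6)*58 = (10 - 6)*58 = 4*58 = 232)
(2864961 - 66*(5603 + f(110))/((-4043 - 1*3537) + j)) + 10828 = (2864961 - 66*(5603 + 110)/((-4043 - 1*3537) + 232)) + 10828 = (2864961 - 377058/((-4043 - 3537) + 232)) + 10828 = (2864961 - 377058/(-7580 + 232)) + 10828 = (2864961 - 377058/(-7348)) + 10828 = (2864961 - 377058*(-1)/7348) + 10828 = (2864961 - 66*(-5713/7348)) + 10828 = (2864961 + 17139/334) + 10828 = 956914113/334 + 10828 = 960530665/334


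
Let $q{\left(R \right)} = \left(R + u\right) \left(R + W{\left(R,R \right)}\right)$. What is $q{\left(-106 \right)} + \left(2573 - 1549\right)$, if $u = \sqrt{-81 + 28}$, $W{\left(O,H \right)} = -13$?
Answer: $13638 - 119 i \sqrt{53} \approx 13638.0 - 866.33 i$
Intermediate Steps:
$u = i \sqrt{53}$ ($u = \sqrt{-53} = i \sqrt{53} \approx 7.2801 i$)
$q{\left(R \right)} = \left(-13 + R\right) \left(R + i \sqrt{53}\right)$ ($q{\left(R \right)} = \left(R + i \sqrt{53}\right) \left(R - 13\right) = \left(R + i \sqrt{53}\right) \left(-13 + R\right) = \left(-13 + R\right) \left(R + i \sqrt{53}\right)$)
$q{\left(-106 \right)} + \left(2573 - 1549\right) = \left(\left(-106\right)^{2} - -1378 - 13 i \sqrt{53} + i \left(-106\right) \sqrt{53}\right) + \left(2573 - 1549\right) = \left(11236 + 1378 - 13 i \sqrt{53} - 106 i \sqrt{53}\right) + \left(2573 - 1549\right) = \left(12614 - 119 i \sqrt{53}\right) + 1024 = 13638 - 119 i \sqrt{53}$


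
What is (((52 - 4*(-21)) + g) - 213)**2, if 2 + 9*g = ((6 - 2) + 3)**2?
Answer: 417316/81 ≈ 5152.0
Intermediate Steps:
g = 47/9 (g = -2/9 + ((6 - 2) + 3)**2/9 = -2/9 + (4 + 3)**2/9 = -2/9 + (1/9)*7**2 = -2/9 + (1/9)*49 = -2/9 + 49/9 = 47/9 ≈ 5.2222)
(((52 - 4*(-21)) + g) - 213)**2 = (((52 - 4*(-21)) + 47/9) - 213)**2 = (((52 + 84) + 47/9) - 213)**2 = ((136 + 47/9) - 213)**2 = (1271/9 - 213)**2 = (-646/9)**2 = 417316/81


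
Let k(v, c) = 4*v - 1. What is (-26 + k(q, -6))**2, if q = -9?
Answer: 3969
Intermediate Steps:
k(v, c) = -1 + 4*v
(-26 + k(q, -6))**2 = (-26 + (-1 + 4*(-9)))**2 = (-26 + (-1 - 36))**2 = (-26 - 37)**2 = (-63)**2 = 3969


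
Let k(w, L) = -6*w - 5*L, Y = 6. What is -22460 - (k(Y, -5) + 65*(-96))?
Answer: -16209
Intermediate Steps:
-22460 - (k(Y, -5) + 65*(-96)) = -22460 - ((-6*6 - 5*(-5)) + 65*(-96)) = -22460 - ((-36 + 25) - 6240) = -22460 - (-11 - 6240) = -22460 - 1*(-6251) = -22460 + 6251 = -16209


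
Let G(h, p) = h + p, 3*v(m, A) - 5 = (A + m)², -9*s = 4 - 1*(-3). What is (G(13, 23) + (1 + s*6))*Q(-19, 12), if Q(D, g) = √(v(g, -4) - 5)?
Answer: 97*√2 ≈ 137.18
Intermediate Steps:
s = -7/9 (s = -(4 - 1*(-3))/9 = -(4 + 3)/9 = -⅑*7 = -7/9 ≈ -0.77778)
v(m, A) = 5/3 + (A + m)²/3
Q(D, g) = √(-10/3 + (-4 + g)²/3) (Q(D, g) = √((5/3 + (-4 + g)²/3) - 5) = √(-10/3 + (-4 + g)²/3))
(G(13, 23) + (1 + s*6))*Q(-19, 12) = ((13 + 23) + (1 - 7/9*6))*(√(-30 + 3*(-4 + 12)²)/3) = (36 + (1 - 14/3))*(√(-30 + 3*8²)/3) = (36 - 11/3)*(√(-30 + 3*64)/3) = 97*(√(-30 + 192)/3)/3 = 97*(√162/3)/3 = 97*((9*√2)/3)/3 = 97*(3*√2)/3 = 97*√2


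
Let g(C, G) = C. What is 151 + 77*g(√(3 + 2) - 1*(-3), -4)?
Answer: 382 + 77*√5 ≈ 554.18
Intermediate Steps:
151 + 77*g(√(3 + 2) - 1*(-3), -4) = 151 + 77*(√(3 + 2) - 1*(-3)) = 151 + 77*(√5 + 3) = 151 + 77*(3 + √5) = 151 + (231 + 77*√5) = 382 + 77*√5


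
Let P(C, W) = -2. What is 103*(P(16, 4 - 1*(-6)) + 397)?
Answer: 40685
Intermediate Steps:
103*(P(16, 4 - 1*(-6)) + 397) = 103*(-2 + 397) = 103*395 = 40685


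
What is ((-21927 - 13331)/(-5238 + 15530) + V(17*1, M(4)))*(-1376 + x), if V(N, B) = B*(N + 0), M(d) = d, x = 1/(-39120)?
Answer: -17887363079179/201311520 ≈ -88854.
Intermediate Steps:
x = -1/39120 ≈ -2.5562e-5
V(N, B) = B*N
((-21927 - 13331)/(-5238 + 15530) + V(17*1, M(4)))*(-1376 + x) = ((-21927 - 13331)/(-5238 + 15530) + 4*(17*1))*(-1376 - 1/39120) = (-35258/10292 + 4*17)*(-53829121/39120) = (-35258*1/10292 + 68)*(-53829121/39120) = (-17629/5146 + 68)*(-53829121/39120) = (332299/5146)*(-53829121/39120) = -17887363079179/201311520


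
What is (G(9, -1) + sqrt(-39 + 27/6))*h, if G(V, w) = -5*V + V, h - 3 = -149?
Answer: 5256 - 73*I*sqrt(138) ≈ 5256.0 - 857.56*I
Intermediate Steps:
h = -146 (h = 3 - 149 = -146)
G(V, w) = -4*V
(G(9, -1) + sqrt(-39 + 27/6))*h = (-4*9 + sqrt(-39 + 27/6))*(-146) = (-36 + sqrt(-39 + 27*(1/6)))*(-146) = (-36 + sqrt(-39 + 9/2))*(-146) = (-36 + sqrt(-69/2))*(-146) = (-36 + I*sqrt(138)/2)*(-146) = 5256 - 73*I*sqrt(138)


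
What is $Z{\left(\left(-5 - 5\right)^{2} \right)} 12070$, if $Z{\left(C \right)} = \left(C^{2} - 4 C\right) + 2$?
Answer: $115896140$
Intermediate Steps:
$Z{\left(C \right)} = 2 + C^{2} - 4 C$
$Z{\left(\left(-5 - 5\right)^{2} \right)} 12070 = \left(2 + \left(\left(-5 - 5\right)^{2}\right)^{2} - 4 \left(-5 - 5\right)^{2}\right) 12070 = \left(2 + \left(\left(-10\right)^{2}\right)^{2} - 4 \left(-10\right)^{2}\right) 12070 = \left(2 + 100^{2} - 400\right) 12070 = \left(2 + 10000 - 400\right) 12070 = 9602 \cdot 12070 = 115896140$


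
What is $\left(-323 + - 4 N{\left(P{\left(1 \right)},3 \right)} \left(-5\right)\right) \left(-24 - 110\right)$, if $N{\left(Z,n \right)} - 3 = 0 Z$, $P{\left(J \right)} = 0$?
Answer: $35242$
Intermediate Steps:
$N{\left(Z,n \right)} = 3$ ($N{\left(Z,n \right)} = 3 + 0 Z = 3 + 0 = 3$)
$\left(-323 + - 4 N{\left(P{\left(1 \right)},3 \right)} \left(-5\right)\right) \left(-24 - 110\right) = \left(-323 + \left(-4\right) 3 \left(-5\right)\right) \left(-24 - 110\right) = \left(-323 - -60\right) \left(-134\right) = \left(-323 + 60\right) \left(-134\right) = \left(-263\right) \left(-134\right) = 35242$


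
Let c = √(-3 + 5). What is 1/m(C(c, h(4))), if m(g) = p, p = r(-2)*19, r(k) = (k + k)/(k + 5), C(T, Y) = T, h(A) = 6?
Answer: -3/76 ≈ -0.039474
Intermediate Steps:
c = √2 ≈ 1.4142
r(k) = 2*k/(5 + k) (r(k) = (2*k)/(5 + k) = 2*k/(5 + k))
p = -76/3 (p = (2*(-2)/(5 - 2))*19 = (2*(-2)/3)*19 = (2*(-2)*(⅓))*19 = -4/3*19 = -76/3 ≈ -25.333)
m(g) = -76/3
1/m(C(c, h(4))) = 1/(-76/3) = -3/76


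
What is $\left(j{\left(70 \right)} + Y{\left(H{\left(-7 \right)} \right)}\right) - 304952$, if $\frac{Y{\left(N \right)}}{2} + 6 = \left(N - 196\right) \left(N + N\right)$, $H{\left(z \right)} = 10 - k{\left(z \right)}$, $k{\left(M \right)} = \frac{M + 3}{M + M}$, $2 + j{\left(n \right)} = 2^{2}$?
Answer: $- \frac{15297826}{49} \approx -3.122 \cdot 10^{5}$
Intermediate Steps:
$j{\left(n \right)} = 2$ ($j{\left(n \right)} = -2 + 2^{2} = -2 + 4 = 2$)
$k{\left(M \right)} = \frac{3 + M}{2 M}$
$H{\left(z \right)} = 10 - \frac{3 + z}{2 z}$
$Y{\left(N \right)} = -12 + 4 N \left(-196 + N\right)$ ($Y{\left(N \right)} = -12 + 2 \left(N - 196\right) \left(N + N\right) = -12 + 2 \left(-196 + N\right) 2 N = -12 + 2 \cdot 2 N \left(-196 + N\right) = -12 + 4 N \left(-196 + N\right)$)
$\left(j{\left(70 \right)} + Y{\left(H{\left(-7 \right)} \right)}\right) - 304952 = \left(2 - \left(12 - 4 \frac{\left(-3 + 19 \left(-7\right)\right)^{2}}{196} + 784 \cdot \frac{1}{2} \frac{1}{-7} \left(-3 + 19 \left(-7\right)\right)\right)\right) - 304952 = \left(2 - \left(12 - 4 \frac{\left(-3 - 133\right)^{2}}{196} + 784 \cdot \frac{1}{2} \left(- \frac{1}{7}\right) \left(-3 - 133\right)\right)\right) - 304952 = \left(2 - \left(12 - \frac{18496}{49} + 784 \cdot \frac{1}{2} \left(- \frac{1}{7}\right) \left(-136\right)\right)\right) - 304952 = \left(2 - \left(7628 - \frac{18496}{49}\right)\right) - 304952 = \left(2 - \frac{355276}{49}\right) - 304952 = - \frac{355178}{49} - 304952 = - \frac{15297826}{49}$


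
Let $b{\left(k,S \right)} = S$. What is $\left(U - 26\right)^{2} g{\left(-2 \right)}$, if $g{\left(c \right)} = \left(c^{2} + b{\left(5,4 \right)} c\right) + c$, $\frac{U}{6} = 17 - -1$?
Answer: $-40344$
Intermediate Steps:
$U = 108$ ($U = 6 \left(17 - -1\right) = 6 \left(17 + 1\right) = 6 \cdot 18 = 108$)
$g{\left(c \right)} = c^{2} + 5 c$ ($g{\left(c \right)} = \left(c^{2} + 4 c\right) + c = c^{2} + 5 c$)
$\left(U - 26\right)^{2} g{\left(-2 \right)} = \left(108 - 26\right)^{2} \left(- 2 \left(5 - 2\right)\right) = 82^{2} \left(\left(-2\right) 3\right) = 6724 \left(-6\right) = -40344$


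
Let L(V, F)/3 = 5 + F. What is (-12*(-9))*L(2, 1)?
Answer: 1944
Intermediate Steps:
L(V, F) = 15 + 3*F (L(V, F) = 3*(5 + F) = 15 + 3*F)
(-12*(-9))*L(2, 1) = (-12*(-9))*(15 + 3*1) = 108*(15 + 3) = 108*18 = 1944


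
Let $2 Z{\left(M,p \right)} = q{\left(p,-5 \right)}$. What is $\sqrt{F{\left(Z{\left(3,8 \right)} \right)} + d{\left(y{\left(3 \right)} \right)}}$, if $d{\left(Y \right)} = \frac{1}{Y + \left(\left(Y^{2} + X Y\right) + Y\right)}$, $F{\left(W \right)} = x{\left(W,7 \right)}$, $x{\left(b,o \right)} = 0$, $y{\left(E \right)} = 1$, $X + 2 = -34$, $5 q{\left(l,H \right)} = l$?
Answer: $\frac{i \sqrt{33}}{33} \approx 0.17408 i$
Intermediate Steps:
$q{\left(l,H \right)} = \frac{l}{5}$
$Z{\left(M,p \right)} = \frac{p}{10}$ ($Z{\left(M,p \right)} = \frac{\frac{1}{5} p}{2} = \frac{p}{10}$)
$X = -36$ ($X = -2 - 34 = -36$)
$F{\left(W \right)} = 0$
$d{\left(Y \right)} = \frac{1}{Y^{2} - 34 Y}$ ($d{\left(Y \right)} = \frac{1}{Y + \left(\left(Y^{2} - 36 Y\right) + Y\right)} = \frac{1}{Y + \left(Y^{2} - 35 Y\right)} = \frac{1}{Y^{2} - 34 Y}$)
$\sqrt{F{\left(Z{\left(3,8 \right)} \right)} + d{\left(y{\left(3 \right)} \right)}} = \sqrt{0 + \frac{1}{1 \left(-34 + 1\right)}} = \sqrt{0 + 1 \frac{1}{-33}} = \sqrt{0 + 1 \left(- \frac{1}{33}\right)} = \sqrt{0 - \frac{1}{33}} = \sqrt{- \frac{1}{33}} = \frac{i \sqrt{33}}{33}$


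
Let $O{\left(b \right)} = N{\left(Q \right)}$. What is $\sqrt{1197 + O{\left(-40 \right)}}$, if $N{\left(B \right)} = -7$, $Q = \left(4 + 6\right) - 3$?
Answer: $\sqrt{1190} \approx 34.496$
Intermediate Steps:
$Q = 7$ ($Q = 10 - 3 = 7$)
$O{\left(b \right)} = -7$
$\sqrt{1197 + O{\left(-40 \right)}} = \sqrt{1197 - 7} = \sqrt{1190}$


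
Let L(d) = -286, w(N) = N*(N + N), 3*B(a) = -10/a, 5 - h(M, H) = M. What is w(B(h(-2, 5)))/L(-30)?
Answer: -100/63063 ≈ -0.0015857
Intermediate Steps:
h(M, H) = 5 - M
B(a) = -10/(3*a) (B(a) = (-10/a)/3 = -10/(3*a))
w(N) = 2*N**2 (w(N) = N*(2*N) = 2*N**2)
w(B(h(-2, 5)))/L(-30) = (2*(-10/(3*(5 - 1*(-2))))**2)/(-286) = (2*(-10/(3*(5 + 2)))**2)*(-1/286) = (2*(-10/3/7)**2)*(-1/286) = (2*(-10/3*1/7)**2)*(-1/286) = (2*(-10/21)**2)*(-1/286) = (2*(100/441))*(-1/286) = (200/441)*(-1/286) = -100/63063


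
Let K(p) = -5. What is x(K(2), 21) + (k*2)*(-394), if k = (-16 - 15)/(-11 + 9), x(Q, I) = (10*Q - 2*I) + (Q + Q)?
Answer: -12316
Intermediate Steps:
x(Q, I) = -2*I + 12*Q (x(Q, I) = (-2*I + 10*Q) + 2*Q = -2*I + 12*Q)
k = 31/2 (k = -31/(-2) = -31*(-½) = 31/2 ≈ 15.500)
x(K(2), 21) + (k*2)*(-394) = (-2*21 + 12*(-5)) + ((31/2)*2)*(-394) = (-42 - 60) + 31*(-394) = -102 - 12214 = -12316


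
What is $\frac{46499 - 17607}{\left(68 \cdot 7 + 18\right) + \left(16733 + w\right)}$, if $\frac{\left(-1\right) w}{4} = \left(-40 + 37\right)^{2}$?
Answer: $\frac{28892}{17191} \approx 1.6806$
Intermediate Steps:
$w = -36$ ($w = - 4 \left(-40 + 37\right)^{2} = - 4 \left(-3\right)^{2} = \left(-4\right) 9 = -36$)
$\frac{46499 - 17607}{\left(68 \cdot 7 + 18\right) + \left(16733 + w\right)} = \frac{46499 - 17607}{\left(68 \cdot 7 + 18\right) + \left(16733 - 36\right)} = \frac{28892}{\left(476 + 18\right) + 16697} = \frac{28892}{494 + 16697} = \frac{28892}{17191}$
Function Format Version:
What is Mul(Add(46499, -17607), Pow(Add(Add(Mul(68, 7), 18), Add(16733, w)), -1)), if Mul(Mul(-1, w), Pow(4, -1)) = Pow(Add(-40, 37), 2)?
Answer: Rational(28892, 17191) ≈ 1.6806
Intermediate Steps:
w = -36 (w = Mul(-4, Pow(Add(-40, 37), 2)) = Mul(-4, Pow(-3, 2)) = Mul(-4, 9) = -36)
Mul(Add(46499, -17607), Pow(Add(Add(Mul(68, 7), 18), Add(16733, w)), -1)) = Mul(Add(46499, -17607), Pow(Add(Add(Mul(68, 7), 18), Add(16733, -36)), -1)) = Mul(28892, Pow(Add(Add(476, 18), 16697), -1)) = Mul(28892, Pow(Add(494, 16697), -1)) = Mul(28892, Pow(17191, -1)) = Mul(28892, Rational(1, 17191)) = Rational(28892, 17191)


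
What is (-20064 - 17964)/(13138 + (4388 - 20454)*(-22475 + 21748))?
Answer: -9507/2923280 ≈ -0.0032522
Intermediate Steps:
(-20064 - 17964)/(13138 + (4388 - 20454)*(-22475 + 21748)) = -38028/(13138 - 16066*(-727)) = -38028/(13138 + 11679982) = -38028/11693120 = -38028*1/11693120 = -9507/2923280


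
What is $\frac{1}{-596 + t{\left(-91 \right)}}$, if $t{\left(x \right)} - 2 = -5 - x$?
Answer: $- \frac{1}{508} \approx -0.0019685$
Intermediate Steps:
$t{\left(x \right)} = -3 - x$ ($t{\left(x \right)} = 2 - \left(5 + x\right) = -3 - x$)
$\frac{1}{-596 + t{\left(-91 \right)}} = \frac{1}{-596 - -88} = \frac{1}{-596 + \left(-3 + 91\right)} = \frac{1}{-596 + 88} = \frac{1}{-508} = - \frac{1}{508}$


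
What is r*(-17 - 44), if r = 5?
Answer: -305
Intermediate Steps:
r*(-17 - 44) = 5*(-17 - 44) = 5*(-61) = -305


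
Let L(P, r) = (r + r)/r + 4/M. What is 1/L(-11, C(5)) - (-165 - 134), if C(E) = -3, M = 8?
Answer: 1497/5 ≈ 299.40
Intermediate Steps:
L(P, r) = 5/2 (L(P, r) = (r + r)/r + 4/8 = (2*r)/r + 4*(1/8) = 2 + 1/2 = 5/2)
1/L(-11, C(5)) - (-165 - 134) = 1/(5/2) - (-165 - 134) = 2/5 - 1*(-299) = 2/5 + 299 = 1497/5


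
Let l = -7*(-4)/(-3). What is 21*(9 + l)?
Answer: -7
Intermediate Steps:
l = -28/3 (l = 28*(-1/3) = -28/3 ≈ -9.3333)
21*(9 + l) = 21*(9 - 28/3) = 21*(-1/3) = -7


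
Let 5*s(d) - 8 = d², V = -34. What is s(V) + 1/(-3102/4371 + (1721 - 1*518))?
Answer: 43383599/186355 ≈ 232.80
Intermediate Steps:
s(d) = 8/5 + d²/5
s(V) + 1/(-3102/4371 + (1721 - 1*518)) = (8/5 + (⅕)*(-34)²) + 1/(-3102/4371 + (1721 - 1*518)) = (8/5 + (⅕)*1156) + 1/(-3102*1/4371 + (1721 - 518)) = (8/5 + 1156/5) + 1/(-22/31 + 1203) = 1164/5 + 1/(37271/31) = 1164/5 + 31/37271 = 43383599/186355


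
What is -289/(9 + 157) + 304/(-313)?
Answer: -140921/51958 ≈ -2.7122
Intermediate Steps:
-289/(9 + 157) + 304/(-313) = -289/166 + 304*(-1/313) = -289*1/166 - 304/313 = -289/166 - 304/313 = -140921/51958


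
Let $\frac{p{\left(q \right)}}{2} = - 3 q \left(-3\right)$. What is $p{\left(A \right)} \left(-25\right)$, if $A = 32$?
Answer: $-14400$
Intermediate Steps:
$p{\left(q \right)} = 18 q$ ($p{\left(q \right)} = 2 \left(- 3 q \left(-3\right)\right) = 2 \left(- 3 \left(- 3 q\right)\right) = 2 \cdot 9 q = 18 q$)
$p{\left(A \right)} \left(-25\right) = 18 \cdot 32 \left(-25\right) = 576 \left(-25\right) = -14400$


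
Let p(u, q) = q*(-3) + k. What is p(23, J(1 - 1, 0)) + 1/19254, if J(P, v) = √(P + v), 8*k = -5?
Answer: -48131/77016 ≈ -0.62495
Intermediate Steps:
k = -5/8 (k = (⅛)*(-5) = -5/8 ≈ -0.62500)
p(u, q) = -5/8 - 3*q (p(u, q) = q*(-3) - 5/8 = -3*q - 5/8 = -5/8 - 3*q)
p(23, J(1 - 1, 0)) + 1/19254 = (-5/8 - 3*√((1 - 1) + 0)) + 1/19254 = (-5/8 - 3*√(0 + 0)) + 1/19254 = (-5/8 - 3*√0) + 1/19254 = (-5/8 - 3*0) + 1/19254 = (-5/8 + 0) + 1/19254 = -5/8 + 1/19254 = -48131/77016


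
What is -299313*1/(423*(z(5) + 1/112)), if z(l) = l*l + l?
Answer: -3724784/157967 ≈ -23.579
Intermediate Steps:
z(l) = l + l² (z(l) = l² + l = l + l²)
-299313*1/(423*(z(5) + 1/112)) = -299313*1/(423*(5*(1 + 5) + 1/112)) = -299313*1/(423*(5*6 + 1/112)) = -299313*1/(423*(30 + 1/112)) = -299313/(423*(3361/112)) = -299313/1421703/112 = -299313*112/1421703 = -3724784/157967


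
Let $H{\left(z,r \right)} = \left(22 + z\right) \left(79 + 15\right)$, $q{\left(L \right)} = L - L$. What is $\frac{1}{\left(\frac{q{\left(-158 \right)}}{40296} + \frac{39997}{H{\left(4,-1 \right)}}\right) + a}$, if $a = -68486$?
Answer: $- \frac{52}{3560421} \approx -1.4605 \cdot 10^{-5}$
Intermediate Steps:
$q{\left(L \right)} = 0$
$H{\left(z,r \right)} = 2068 + 94 z$ ($H{\left(z,r \right)} = \left(22 + z\right) 94 = 2068 + 94 z$)
$\frac{1}{\left(\frac{q{\left(-158 \right)}}{40296} + \frac{39997}{H{\left(4,-1 \right)}}\right) + a} = \frac{1}{\left(\frac{0}{40296} + \frac{39997}{2068 + 94 \cdot 4}\right) - 68486} = \frac{1}{\left(0 \cdot \frac{1}{40296} + \frac{39997}{2068 + 376}\right) - 68486} = \frac{1}{\left(0 + \frac{39997}{2444}\right) - 68486} = \frac{1}{\left(0 + 39997 \cdot \frac{1}{2444}\right) - 68486} = \frac{1}{\left(0 + \frac{851}{52}\right) - 68486} = \frac{1}{\frac{851}{52} - 68486} = \frac{1}{- \frac{3560421}{52}} = - \frac{52}{3560421}$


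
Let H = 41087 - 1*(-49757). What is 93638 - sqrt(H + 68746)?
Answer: 93638 - sqrt(159590) ≈ 93239.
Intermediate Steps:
H = 90844 (H = 41087 + 49757 = 90844)
93638 - sqrt(H + 68746) = 93638 - sqrt(90844 + 68746) = 93638 - sqrt(159590)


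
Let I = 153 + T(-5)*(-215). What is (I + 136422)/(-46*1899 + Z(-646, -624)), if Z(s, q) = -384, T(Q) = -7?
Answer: -69040/43869 ≈ -1.5738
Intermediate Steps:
I = 1658 (I = 153 - 7*(-215) = 153 + 1505 = 1658)
(I + 136422)/(-46*1899 + Z(-646, -624)) = (1658 + 136422)/(-46*1899 - 384) = 138080/(-87354 - 384) = 138080/(-87738) = 138080*(-1/87738) = -69040/43869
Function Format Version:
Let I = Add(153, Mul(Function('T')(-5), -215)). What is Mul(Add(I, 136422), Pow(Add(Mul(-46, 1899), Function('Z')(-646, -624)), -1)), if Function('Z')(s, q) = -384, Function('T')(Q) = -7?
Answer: Rational(-69040, 43869) ≈ -1.5738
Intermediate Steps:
I = 1658 (I = Add(153, Mul(-7, -215)) = Add(153, 1505) = 1658)
Mul(Add(I, 136422), Pow(Add(Mul(-46, 1899), Function('Z')(-646, -624)), -1)) = Mul(Add(1658, 136422), Pow(Add(Mul(-46, 1899), -384), -1)) = Mul(138080, Pow(Add(-87354, -384), -1)) = Mul(138080, Pow(-87738, -1)) = Mul(138080, Rational(-1, 87738)) = Rational(-69040, 43869)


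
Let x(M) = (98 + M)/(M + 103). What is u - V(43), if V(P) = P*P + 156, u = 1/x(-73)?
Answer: -10019/5 ≈ -2003.8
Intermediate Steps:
x(M) = (98 + M)/(103 + M)
u = 6/5 (u = 1/((98 - 73)/(103 - 73)) = 1/(25/30) = 1/((1/30)*25) = 1/(⅚) = 6/5 ≈ 1.2000)
V(P) = 156 + P² (V(P) = P² + 156 = 156 + P²)
u - V(43) = 6/5 - (156 + 43²) = 6/5 - (156 + 1849) = 6/5 - 1*2005 = 6/5 - 2005 = -10019/5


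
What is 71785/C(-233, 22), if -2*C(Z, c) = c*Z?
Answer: 71785/2563 ≈ 28.008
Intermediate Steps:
C(Z, c) = -Z*c/2 (C(Z, c) = -c*Z/2 = -Z*c/2)
71785/C(-233, 22) = 71785/((-½*(-233)*22)) = 71785/2563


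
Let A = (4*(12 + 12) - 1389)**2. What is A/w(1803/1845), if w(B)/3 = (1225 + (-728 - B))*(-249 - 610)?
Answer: -342729045/262041386 ≈ -1.3079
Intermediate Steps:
w(B) = -1280769 + 2577*B (w(B) = 3*((1225 + (-728 - B))*(-249 - 610)) = 3*((497 - B)*(-859)) = 3*(-426923 + 859*B) = -1280769 + 2577*B)
A = 1671849 (A = (4*24 - 1389)**2 = (96 - 1389)**2 = (-1293)**2 = 1671849)
A/w(1803/1845) = 1671849/(-1280769 + 2577*(1803/1845)) = 1671849/(-1280769 + 2577*(1803*(1/1845))) = 1671849/(-1280769 + 2577*(601/615)) = 1671849/(-1280769 + 516259/205) = 1671849/(-262041386/205) = 1671849*(-205/262041386) = -342729045/262041386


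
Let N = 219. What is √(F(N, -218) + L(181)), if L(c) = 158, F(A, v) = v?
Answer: 2*I*√15 ≈ 7.746*I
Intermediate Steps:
√(F(N, -218) + L(181)) = √(-218 + 158) = √(-60) = 2*I*√15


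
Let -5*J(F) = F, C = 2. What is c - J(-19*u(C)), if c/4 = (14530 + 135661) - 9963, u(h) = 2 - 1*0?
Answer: 2804522/5 ≈ 5.6090e+5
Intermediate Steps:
u(h) = 2 (u(h) = 2 + 0 = 2)
J(F) = -F/5
c = 560912 (c = 4*((14530 + 135661) - 9963) = 4*(150191 - 9963) = 4*140228 = 560912)
c - J(-19*u(C)) = 560912 - (-1)*(-19*2)/5 = 560912 - (-1)*(-38)/5 = 560912 - 1*38/5 = 560912 - 38/5 = 2804522/5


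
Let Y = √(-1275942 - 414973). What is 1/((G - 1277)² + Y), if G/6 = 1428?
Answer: 53158681/2825845367350676 - I*√1690915/2825845367350676 ≈ 1.8812e-8 - 4.6016e-13*I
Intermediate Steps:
G = 8568 (G = 6*1428 = 8568)
Y = I*√1690915 (Y = √(-1690915) = I*√1690915 ≈ 1300.4*I)
1/((G - 1277)² + Y) = 1/((8568 - 1277)² + I*√1690915) = 1/(7291² + I*√1690915) = 1/(53158681 + I*√1690915)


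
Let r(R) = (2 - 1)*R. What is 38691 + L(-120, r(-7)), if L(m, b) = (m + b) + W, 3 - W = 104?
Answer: 38463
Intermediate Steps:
W = -101 (W = 3 - 1*104 = 3 - 104 = -101)
r(R) = R (r(R) = 1*R = R)
L(m, b) = -101 + b + m (L(m, b) = (m + b) - 101 = (b + m) - 101 = -101 + b + m)
38691 + L(-120, r(-7)) = 38691 + (-101 - 7 - 120) = 38691 - 228 = 38463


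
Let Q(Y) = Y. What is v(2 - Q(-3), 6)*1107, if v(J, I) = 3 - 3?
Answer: 0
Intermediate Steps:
v(J, I) = 0
v(2 - Q(-3), 6)*1107 = 0*1107 = 0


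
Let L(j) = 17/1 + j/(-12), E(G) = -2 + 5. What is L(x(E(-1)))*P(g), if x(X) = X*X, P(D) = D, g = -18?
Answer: -585/2 ≈ -292.50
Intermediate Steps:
E(G) = 3
x(X) = X²
L(j) = 17 - j/12 (L(j) = 17*1 + j*(-1/12) = 17 - j/12)
L(x(E(-1)))*P(g) = (17 - 1/12*3²)*(-18) = (17 - 1/12*9)*(-18) = (17 - ¾)*(-18) = (65/4)*(-18) = -585/2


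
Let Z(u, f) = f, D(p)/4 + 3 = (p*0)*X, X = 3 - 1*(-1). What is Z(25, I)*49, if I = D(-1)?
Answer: -588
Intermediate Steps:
X = 4 (X = 3 + 1 = 4)
D(p) = -12 (D(p) = -12 + 4*((p*0)*4) = -12 + 4*(0*4) = -12 + 4*0 = -12 + 0 = -12)
I = -12
Z(25, I)*49 = -12*49 = -588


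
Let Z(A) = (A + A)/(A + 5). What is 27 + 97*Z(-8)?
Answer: 1633/3 ≈ 544.33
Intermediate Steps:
Z(A) = 2*A/(5 + A) (Z(A) = (2*A)/(5 + A) = 2*A/(5 + A))
27 + 97*Z(-8) = 27 + 97*(2*(-8)/(5 - 8)) = 27 + 97*(2*(-8)/(-3)) = 27 + 97*(2*(-8)*(-⅓)) = 27 + 97*(16/3) = 27 + 1552/3 = 1633/3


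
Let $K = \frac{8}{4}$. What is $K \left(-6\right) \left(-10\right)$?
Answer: $120$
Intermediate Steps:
$K = 2$ ($K = 8 \cdot \frac{1}{4} = 2$)
$K \left(-6\right) \left(-10\right) = 2 \left(-6\right) \left(-10\right) = \left(-12\right) \left(-10\right) = 120$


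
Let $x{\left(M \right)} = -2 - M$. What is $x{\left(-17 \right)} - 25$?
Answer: $-10$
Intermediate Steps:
$x{\left(-17 \right)} - 25 = \left(-2 - -17\right) - 25 = \left(-2 + 17\right) - 25 = 15 - 25 = -10$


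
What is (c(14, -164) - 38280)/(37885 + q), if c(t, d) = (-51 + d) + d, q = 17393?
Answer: -38659/55278 ≈ -0.69936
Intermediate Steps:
c(t, d) = -51 + 2*d
(c(14, -164) - 38280)/(37885 + q) = ((-51 + 2*(-164)) - 38280)/(37885 + 17393) = ((-51 - 328) - 38280)/55278 = (-379 - 38280)*(1/55278) = -38659*1/55278 = -38659/55278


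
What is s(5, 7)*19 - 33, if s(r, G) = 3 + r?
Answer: 119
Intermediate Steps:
s(5, 7)*19 - 33 = (3 + 5)*19 - 33 = 8*19 - 33 = 152 - 33 = 119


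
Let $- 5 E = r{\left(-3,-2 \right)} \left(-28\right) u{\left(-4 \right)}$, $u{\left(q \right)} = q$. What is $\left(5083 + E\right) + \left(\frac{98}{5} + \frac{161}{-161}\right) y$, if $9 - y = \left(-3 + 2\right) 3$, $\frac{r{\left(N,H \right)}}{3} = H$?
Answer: $\frac{27203}{5} \approx 5440.6$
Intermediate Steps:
$r{\left(N,H \right)} = 3 H$
$E = \frac{672}{5}$ ($E = - \frac{3 \left(-2\right) \left(-28\right) \left(-4\right)}{5} = - \frac{\left(-6\right) \left(-28\right) \left(-4\right)}{5} = - \frac{168 \left(-4\right)}{5} = \left(- \frac{1}{5}\right) \left(-672\right) = \frac{672}{5} \approx 134.4$)
$y = 12$ ($y = 9 - \left(-3 + 2\right) 3 = 9 - \left(-1\right) 3 = 9 - -3 = 9 + 3 = 12$)
$\left(5083 + E\right) + \left(\frac{98}{5} + \frac{161}{-161}\right) y = \left(5083 + \frac{672}{5}\right) + \left(\frac{98}{5} + \frac{161}{-161}\right) 12 = \frac{26087}{5} + \left(98 \cdot \frac{1}{5} + 161 \left(- \frac{1}{161}\right)\right) 12 = \frac{26087}{5} + \left(\frac{98}{5} - 1\right) 12 = \frac{26087}{5} + \frac{93}{5} \cdot 12 = \frac{26087}{5} + \frac{1116}{5} = \frac{27203}{5}$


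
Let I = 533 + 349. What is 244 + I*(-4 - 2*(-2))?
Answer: 244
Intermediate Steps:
I = 882
244 + I*(-4 - 2*(-2)) = 244 + 882*(-4 - 2*(-2)) = 244 + 882*(-4 + 4) = 244 + 882*0 = 244 + 0 = 244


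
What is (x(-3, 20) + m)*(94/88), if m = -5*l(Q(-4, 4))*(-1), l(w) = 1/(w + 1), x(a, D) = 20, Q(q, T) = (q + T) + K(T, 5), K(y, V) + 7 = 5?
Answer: 705/44 ≈ 16.023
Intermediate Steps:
K(y, V) = -2 (K(y, V) = -7 + 5 = -2)
Q(q, T) = -2 + T + q (Q(q, T) = (q + T) - 2 = (T + q) - 2 = -2 + T + q)
l(w) = 1/(1 + w)
m = -5 (m = -5/(1 + (-2 + 4 - 4))*(-1) = -5/(1 - 2)*(-1) = -5/(-1)*(-1) = -5*(-1)*(-1) = 5*(-1) = -5)
(x(-3, 20) + m)*(94/88) = (20 - 5)*(94/88) = 15*(94*(1/88)) = 15*(47/44) = 705/44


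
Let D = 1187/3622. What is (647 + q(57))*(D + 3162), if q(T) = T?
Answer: 4031790752/1811 ≈ 2.2263e+6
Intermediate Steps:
D = 1187/3622 (D = 1187*(1/3622) = 1187/3622 ≈ 0.32772)
(647 + q(57))*(D + 3162) = (647 + 57)*(1187/3622 + 3162) = 704*(11453951/3622) = 4031790752/1811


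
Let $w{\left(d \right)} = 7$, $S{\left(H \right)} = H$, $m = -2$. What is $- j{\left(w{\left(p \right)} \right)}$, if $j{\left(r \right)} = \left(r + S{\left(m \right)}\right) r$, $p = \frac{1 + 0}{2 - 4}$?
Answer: $-35$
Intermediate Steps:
$p = - \frac{1}{2}$ ($p = 1 \frac{1}{-2} = 1 \left(- \frac{1}{2}\right) = - \frac{1}{2} \approx -0.5$)
$j{\left(r \right)} = r \left(-2 + r\right)$ ($j{\left(r \right)} = \left(r - 2\right) r = \left(-2 + r\right) r = r \left(-2 + r\right)$)
$- j{\left(w{\left(p \right)} \right)} = - 7 \left(-2 + 7\right) = - 7 \cdot 5 = \left(-1\right) 35 = -35$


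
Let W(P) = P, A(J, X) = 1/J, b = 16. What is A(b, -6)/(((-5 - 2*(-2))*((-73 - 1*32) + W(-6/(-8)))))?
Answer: 1/1668 ≈ 0.00059952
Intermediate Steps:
A(b, -6)/(((-5 - 2*(-2))*((-73 - 1*32) + W(-6/(-8))))) = 1/(16*(((-5 - 2*(-2))*((-73 - 1*32) - 6/(-8))))) = 1/(16*(((-5 + 4)*((-73 - 32) - 6*(-⅛))))) = 1/(16*((-(-105 + ¾)))) = 1/(16*((-1*(-417/4)))) = 1/(16*(417/4)) = (1/16)*(4/417) = 1/1668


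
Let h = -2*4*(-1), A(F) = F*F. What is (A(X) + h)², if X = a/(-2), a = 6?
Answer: 289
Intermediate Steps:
X = -3 (X = 6/(-2) = 6*(-½) = -3)
A(F) = F²
h = 8 (h = -8*(-1) = 8)
(A(X) + h)² = ((-3)² + 8)² = (9 + 8)² = 17² = 289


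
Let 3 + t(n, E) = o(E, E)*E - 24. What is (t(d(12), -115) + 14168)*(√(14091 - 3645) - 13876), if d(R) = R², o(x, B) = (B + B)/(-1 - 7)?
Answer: -150342991 + 43339*√10446/4 ≈ -1.4924e+8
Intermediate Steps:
o(x, B) = -B/4 (o(x, B) = (2*B)/(-8) = (2*B)*(-⅛) = -B/4)
t(n, E) = -27 - E²/4 (t(n, E) = -3 + ((-E/4)*E - 24) = -3 + (-E²/4 - 24) = -3 + (-24 - E²/4) = -27 - E²/4)
(t(d(12), -115) + 14168)*(√(14091 - 3645) - 13876) = ((-27 - ¼*(-115)²) + 14168)*(√(14091 - 3645) - 13876) = ((-27 - ¼*13225) + 14168)*(√10446 - 13876) = ((-27 - 13225/4) + 14168)*(-13876 + √10446) = (-13333/4 + 14168)*(-13876 + √10446) = 43339*(-13876 + √10446)/4 = -150342991 + 43339*√10446/4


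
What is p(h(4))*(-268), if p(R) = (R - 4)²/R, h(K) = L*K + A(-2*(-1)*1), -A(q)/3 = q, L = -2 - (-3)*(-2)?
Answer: 236376/19 ≈ 12441.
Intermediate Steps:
L = -8 (L = -2 - 1*6 = -2 - 6 = -8)
A(q) = -3*q
h(K) = -6 - 8*K (h(K) = -8*K - 3*(-2*(-1)) = -8*K - 6 = -6 - 8*K)
p(R) = (-4 + R)²/R
p(h(4))*(-268) = ((-4 + (-6 - 8*4))²/(-6 - 8*4))*(-268) = ((-4 + (-6 - 32))²/(-6 - 32))*(-268) = ((-4 - 38)²/(-38))*(-268) = -1/38*(-42)²*(-268) = -1/38*1764*(-268) = -882/19*(-268) = 236376/19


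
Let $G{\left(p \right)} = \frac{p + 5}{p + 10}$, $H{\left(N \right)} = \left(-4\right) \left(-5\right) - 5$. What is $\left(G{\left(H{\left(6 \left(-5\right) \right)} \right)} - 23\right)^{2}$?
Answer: $\frac{12321}{25} \approx 492.84$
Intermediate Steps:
$H{\left(N \right)} = 15$ ($H{\left(N \right)} = 20 - 5 = 15$)
$G{\left(p \right)} = \frac{5 + p}{10 + p}$
$\left(G{\left(H{\left(6 \left(-5\right) \right)} \right)} - 23\right)^{2} = \left(\frac{5 + 15}{10 + 15} - 23\right)^{2} = \left(\frac{1}{25} \cdot 20 - 23\right)^{2} = \left(\frac{4}{5} - 23\right)^{2} = \left(- \frac{111}{5}\right)^{2} = \frac{12321}{25}$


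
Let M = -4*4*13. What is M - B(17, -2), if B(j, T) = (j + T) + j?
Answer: -240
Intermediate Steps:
B(j, T) = T + 2*j (B(j, T) = (T + j) + j = T + 2*j)
M = -208 (M = -16*13 = -208)
M - B(17, -2) = -208 - (-2 + 2*17) = -208 - (-2 + 34) = -208 - 1*32 = -208 - 32 = -240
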